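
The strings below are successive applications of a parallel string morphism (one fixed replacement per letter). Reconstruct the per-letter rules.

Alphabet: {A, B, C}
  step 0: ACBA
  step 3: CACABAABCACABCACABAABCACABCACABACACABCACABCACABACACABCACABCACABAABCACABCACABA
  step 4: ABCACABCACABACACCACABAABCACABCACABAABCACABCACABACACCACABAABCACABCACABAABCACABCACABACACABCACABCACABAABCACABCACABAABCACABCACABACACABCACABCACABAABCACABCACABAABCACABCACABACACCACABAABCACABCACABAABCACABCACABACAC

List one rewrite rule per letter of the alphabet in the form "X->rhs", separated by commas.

  step 3 ⇒ step 4: CACABAABCACABCACABAABCACABCACABACACABCACABCACABACACABCACABCACABAABCACABCACABA ⇒ AB·CAC·AB·CAC·ABA·CAC·CAC·ABA·AB·CAC·AB·CAC·ABA·AB·CAC·AB·CAC·ABA·CAC·CAC·ABA·AB·CAC·AB·CAC·ABA·AB·CAC·AB·CAC·ABA·CAC·AB·CAC·AB·CAC·ABA·AB·CAC·AB·CAC·ABA·AB·CAC·AB·CAC·ABA·CAC·AB·CAC·AB·CAC·ABA·AB·CAC·AB·CAC·ABA·AB·CAC·AB·CAC·ABA·CAC·CAC·ABA·AB·CAC·AB·CAC·ABA·AB·CAC·AB·CAC·ABA·CAC
    A ↦ CAC
    B ↦ ABA
    C ↦ AB

A->CAC, B->ABA, C->AB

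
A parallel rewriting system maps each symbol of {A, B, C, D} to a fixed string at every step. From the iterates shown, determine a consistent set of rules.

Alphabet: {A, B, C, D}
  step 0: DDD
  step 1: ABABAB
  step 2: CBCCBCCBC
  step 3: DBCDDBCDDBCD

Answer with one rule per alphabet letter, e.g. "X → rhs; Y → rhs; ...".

A->C, B->BC, C->D, D->AB

  step 2 ⇒ step 3: CBCCBCCBC ⇒ D·BC·D·D·BC·D·D·BC·D
    B ↦ BC
    C ↦ D
  step 1 ⇒ step 2: ABABAB ⇒ C·BC·C·BC·C·BC
    A ↦ C
  step 0 ⇒ step 1: DDD ⇒ AB·AB·AB
    D ↦ AB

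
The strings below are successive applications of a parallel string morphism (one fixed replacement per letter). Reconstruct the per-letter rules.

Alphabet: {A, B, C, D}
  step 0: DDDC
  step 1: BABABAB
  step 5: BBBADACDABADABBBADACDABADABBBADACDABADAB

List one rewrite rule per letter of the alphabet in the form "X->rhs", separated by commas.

  step 0 ⇒ step 1: DDDC ⇒ BA·BA·BA·B
    C ↦ B
    D ↦ BA
    A ↦ DA  (constrained at step 1)
    B ↦ C  (constrained at step 1)

A->DA, B->C, C->B, D->BA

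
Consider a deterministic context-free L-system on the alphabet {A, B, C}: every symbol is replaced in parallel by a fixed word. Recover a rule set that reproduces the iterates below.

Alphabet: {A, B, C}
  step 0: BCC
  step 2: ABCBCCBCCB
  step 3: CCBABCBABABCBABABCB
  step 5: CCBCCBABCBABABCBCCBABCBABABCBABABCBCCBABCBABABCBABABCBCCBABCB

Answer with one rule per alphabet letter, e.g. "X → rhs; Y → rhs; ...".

  step 2 ⇒ step 3: ABCBCCBCCB ⇒ C·CB·AB·CB·AB·AB·CB·AB·AB·CB
    A ↦ C
    B ↦ CB
    C ↦ AB

A->C, B->CB, C->AB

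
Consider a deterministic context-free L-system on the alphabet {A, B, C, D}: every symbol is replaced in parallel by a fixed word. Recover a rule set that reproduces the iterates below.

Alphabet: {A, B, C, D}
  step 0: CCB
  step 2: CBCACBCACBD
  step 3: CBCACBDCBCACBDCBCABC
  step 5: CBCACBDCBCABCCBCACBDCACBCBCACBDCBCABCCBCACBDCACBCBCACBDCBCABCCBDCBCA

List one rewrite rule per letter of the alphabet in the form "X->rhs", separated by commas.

  step 2 ⇒ step 3: CBCACBCACBD ⇒ CB·CA·CB·D·CB·CA·CB·D·CB·CA·BC
    A ↦ D
    B ↦ CA
    C ↦ CB
    D ↦ BC

A->D, B->CA, C->CB, D->BC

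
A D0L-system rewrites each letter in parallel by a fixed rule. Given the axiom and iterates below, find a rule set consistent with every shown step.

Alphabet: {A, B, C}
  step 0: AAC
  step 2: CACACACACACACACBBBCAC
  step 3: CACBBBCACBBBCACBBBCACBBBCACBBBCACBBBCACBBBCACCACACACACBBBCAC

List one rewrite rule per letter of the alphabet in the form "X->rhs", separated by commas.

A->BBB, B->CA, C->CAC

  step 2 ⇒ step 3: CACACACACACACACBBBCAC ⇒ CAC·BBB·CAC·BBB·CAC·BBB·CAC·BBB·CAC·BBB·CAC·BBB·CAC·BBB·CAC·CA·CA·CA·CAC·BBB·CAC
    A ↦ BBB
    B ↦ CA
    C ↦ CAC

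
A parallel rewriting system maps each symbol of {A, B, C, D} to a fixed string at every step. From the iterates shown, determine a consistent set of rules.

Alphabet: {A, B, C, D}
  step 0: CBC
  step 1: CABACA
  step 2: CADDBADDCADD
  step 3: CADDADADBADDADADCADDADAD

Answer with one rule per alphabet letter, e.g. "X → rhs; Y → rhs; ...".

A->DD, B->BA, C->CA, D->AD

  step 2 ⇒ step 3: CADDBADDCADD ⇒ CA·DD·AD·AD·BA·DD·AD·AD·CA·DD·AD·AD
    A ↦ DD
    B ↦ BA
    C ↦ CA
    D ↦ AD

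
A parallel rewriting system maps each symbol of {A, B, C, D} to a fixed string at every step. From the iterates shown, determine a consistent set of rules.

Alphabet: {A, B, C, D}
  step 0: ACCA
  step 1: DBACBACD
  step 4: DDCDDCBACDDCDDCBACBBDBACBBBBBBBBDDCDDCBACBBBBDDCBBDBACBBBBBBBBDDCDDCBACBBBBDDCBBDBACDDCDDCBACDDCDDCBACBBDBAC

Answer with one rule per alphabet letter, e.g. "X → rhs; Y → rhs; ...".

A->D, B->BB, C->BAC, D->DDC

  step 0 ⇒ step 1: ACCA ⇒ D·BAC·BAC·D
    A ↦ D
    C ↦ BAC
    B ↦ BB  (constrained at step 1)
    D ↦ DDC  (constrained at step 1)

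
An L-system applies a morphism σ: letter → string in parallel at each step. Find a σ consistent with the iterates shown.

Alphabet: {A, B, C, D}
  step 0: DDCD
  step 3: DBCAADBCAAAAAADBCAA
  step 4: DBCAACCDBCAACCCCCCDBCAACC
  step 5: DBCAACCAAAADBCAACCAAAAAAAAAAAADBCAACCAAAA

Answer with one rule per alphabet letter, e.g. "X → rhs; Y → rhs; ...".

A->C, B->C, C->AA, D->DB

  step 4 ⇒ step 5: DBCAACCDBCAACCCCCCDBCAACC ⇒ DB·C·AA·C·C·AA·AA·DB·C·AA·C·C·AA·AA·AA·AA·AA·AA·DB·C·AA·C·C·AA·AA
    A ↦ C
    B ↦ C
    C ↦ AA
    D ↦ DB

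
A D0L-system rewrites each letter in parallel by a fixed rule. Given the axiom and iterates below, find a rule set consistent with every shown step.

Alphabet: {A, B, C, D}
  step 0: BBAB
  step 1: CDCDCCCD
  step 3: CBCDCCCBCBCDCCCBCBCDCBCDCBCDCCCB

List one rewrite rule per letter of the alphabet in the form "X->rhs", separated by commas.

  step 0 ⇒ step 1: BBAB ⇒ CD·CD·CC·CD
    A ↦ CC
    B ↦ CD
    C ↦ CB  (constrained at step 1)
    D ↦ AC  (constrained at step 1)

A->CC, B->CD, C->CB, D->AC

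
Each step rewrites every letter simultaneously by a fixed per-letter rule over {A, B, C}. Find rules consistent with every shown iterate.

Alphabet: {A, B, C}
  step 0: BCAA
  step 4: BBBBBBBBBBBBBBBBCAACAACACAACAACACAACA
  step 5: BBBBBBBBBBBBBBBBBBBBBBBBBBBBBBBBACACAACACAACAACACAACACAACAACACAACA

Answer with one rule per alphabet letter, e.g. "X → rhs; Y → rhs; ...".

  step 4 ⇒ step 5: BBBBBBBBBBBBBBBBCAACAACACAACAACACAACA ⇒ BB·BB·BB·BB·BB·BB·BB·BB·BB·BB·BB·BB·BB·BB·BB·BB·A·CA·CA·A·CA·CA·A·CA·A·CA·CA·A·CA·CA·A·CA·A·CA·CA·A·CA
    A ↦ CA
    B ↦ BB
    C ↦ A

A->CA, B->BB, C->A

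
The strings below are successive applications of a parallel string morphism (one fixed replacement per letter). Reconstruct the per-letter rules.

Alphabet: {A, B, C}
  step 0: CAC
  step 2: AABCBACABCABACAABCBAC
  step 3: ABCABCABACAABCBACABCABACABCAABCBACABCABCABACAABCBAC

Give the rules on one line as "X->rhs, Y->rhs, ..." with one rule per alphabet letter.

  step 2 ⇒ step 3: AABCBACABCABACAABCBAC ⇒ ABC·ABC·A·BAC·A·ABC·BAC·ABC·A·BAC·ABC·A·ABC·BAC·ABC·ABC·A·BAC·A·ABC·BAC
    A ↦ ABC
    B ↦ A
    C ↦ BAC

A->ABC, B->A, C->BAC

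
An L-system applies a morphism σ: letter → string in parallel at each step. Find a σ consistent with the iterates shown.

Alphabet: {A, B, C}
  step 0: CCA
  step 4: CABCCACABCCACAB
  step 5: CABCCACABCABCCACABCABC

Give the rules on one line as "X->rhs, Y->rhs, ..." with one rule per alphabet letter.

A->B, B->C, C->CA

  step 4 ⇒ step 5: CABCCACABCCACAB ⇒ CA·B·C·CA·CA·B·CA·B·C·CA·CA·B·CA·B·C
    A ↦ B
    B ↦ C
    C ↦ CA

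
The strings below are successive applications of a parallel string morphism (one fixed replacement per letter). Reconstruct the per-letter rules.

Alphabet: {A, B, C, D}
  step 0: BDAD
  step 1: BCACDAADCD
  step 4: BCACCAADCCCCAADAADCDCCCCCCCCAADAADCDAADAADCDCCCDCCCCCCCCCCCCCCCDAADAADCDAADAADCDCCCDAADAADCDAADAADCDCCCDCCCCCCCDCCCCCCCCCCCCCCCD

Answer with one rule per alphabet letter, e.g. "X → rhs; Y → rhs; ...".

A->AAD, B->BCA, C->CC, D->CD

  step 0 ⇒ step 1: BDAD ⇒ BCA·CD·AAD·CD
    A ↦ AAD
    B ↦ BCA
    D ↦ CD
    C ↦ CC  (constrained at step 1)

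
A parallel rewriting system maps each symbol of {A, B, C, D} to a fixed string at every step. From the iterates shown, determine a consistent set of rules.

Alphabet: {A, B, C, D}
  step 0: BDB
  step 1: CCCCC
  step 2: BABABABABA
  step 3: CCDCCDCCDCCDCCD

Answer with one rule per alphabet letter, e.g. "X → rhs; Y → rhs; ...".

  step 2 ⇒ step 3: BABABABABA ⇒ CC·D·CC·D·CC·D·CC·D·CC·D
    A ↦ D
    B ↦ CC
  step 1 ⇒ step 2: CCCCC ⇒ BA·BA·BA·BA·BA
    C ↦ BA
  step 0 ⇒ step 1: BDB ⇒ CC·C·CC
    D ↦ C

A->D, B->CC, C->BA, D->C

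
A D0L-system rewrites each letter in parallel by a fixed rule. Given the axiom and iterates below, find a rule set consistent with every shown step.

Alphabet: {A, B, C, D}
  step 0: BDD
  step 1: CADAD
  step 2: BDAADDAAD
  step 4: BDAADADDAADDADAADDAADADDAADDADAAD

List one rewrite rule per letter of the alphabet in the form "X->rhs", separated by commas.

A->DA, B->C, C->B, D->AD

  step 1 ⇒ step 2: CADAD ⇒ B·DA·AD·DA·AD
    A ↦ DA
    C ↦ B
    D ↦ AD
  step 0 ⇒ step 1: BDD ⇒ C·AD·AD
    B ↦ C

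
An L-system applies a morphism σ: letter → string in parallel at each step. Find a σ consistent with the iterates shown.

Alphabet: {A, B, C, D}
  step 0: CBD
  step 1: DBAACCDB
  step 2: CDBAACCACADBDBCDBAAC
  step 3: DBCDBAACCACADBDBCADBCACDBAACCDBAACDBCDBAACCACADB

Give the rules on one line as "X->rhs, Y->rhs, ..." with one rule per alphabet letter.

A->CA, B->AAC, C->DB, D->CDB

  step 2 ⇒ step 3: CDBAACCACADBDBCDBAAC ⇒ DB·CDB·AAC·CA·CA·DB·DB·CA·DB·CA·CDB·AAC·CDB·AAC·DB·CDB·AAC·CA·CA·DB
    A ↦ CA
    B ↦ AAC
    C ↦ DB
    D ↦ CDB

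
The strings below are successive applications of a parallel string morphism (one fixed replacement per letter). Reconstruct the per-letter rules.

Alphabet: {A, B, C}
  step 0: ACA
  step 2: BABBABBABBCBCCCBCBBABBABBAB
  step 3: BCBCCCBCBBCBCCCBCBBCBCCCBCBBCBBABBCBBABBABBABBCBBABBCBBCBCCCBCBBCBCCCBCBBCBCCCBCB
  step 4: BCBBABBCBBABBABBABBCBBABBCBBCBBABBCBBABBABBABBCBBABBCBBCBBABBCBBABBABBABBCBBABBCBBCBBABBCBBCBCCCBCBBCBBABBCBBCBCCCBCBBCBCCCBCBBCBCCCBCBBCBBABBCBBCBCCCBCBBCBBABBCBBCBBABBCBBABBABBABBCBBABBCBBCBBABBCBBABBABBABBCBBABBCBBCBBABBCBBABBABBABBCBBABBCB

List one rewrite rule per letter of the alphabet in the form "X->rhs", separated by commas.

  step 3 ⇒ step 4: BCBCCCBCBBCBCCCBCBBCBCCCBCBBCBBABBCBBABBABBABBCBBABBCBBCBCCCBCBBCBCCCBCBBCBCCCBCB ⇒ BCB·BAB·BCB·BAB·BAB·BAB·BCB·BAB·BCB·BCB·BAB·BCB·BAB·BAB·BAB·BCB·BAB·BCB·BCB·BAB·BCB·BAB·BAB·BAB·BCB·BAB·BCB·BCB·BAB·BCB·BCB·CCC·BCB·BCB·BAB·BCB·BCB·CCC·BCB·BCB·CCC·BCB·BCB·CCC·BCB·BCB·BAB·BCB·BCB·CCC·BCB·BCB·BAB·BCB·BCB·BAB·BCB·BAB·BAB·BAB·BCB·BAB·BCB·BCB·BAB·BCB·BAB·BAB·BAB·BCB·BAB·BCB·BCB·BAB·BCB·BAB·BAB·BAB·BCB·BAB·BCB
    A ↦ CCC
    B ↦ BCB
    C ↦ BAB

A->CCC, B->BCB, C->BAB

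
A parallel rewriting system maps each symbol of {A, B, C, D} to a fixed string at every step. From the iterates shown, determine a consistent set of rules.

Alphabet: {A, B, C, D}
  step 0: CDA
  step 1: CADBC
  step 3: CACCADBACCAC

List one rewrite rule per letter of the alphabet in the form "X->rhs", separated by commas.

  step 0 ⇒ step 1: CDA ⇒ CA·DB·C
    A ↦ C
    C ↦ CA
    D ↦ DB
    B ↦ A  (constrained at step 1)

A->C, B->A, C->CA, D->DB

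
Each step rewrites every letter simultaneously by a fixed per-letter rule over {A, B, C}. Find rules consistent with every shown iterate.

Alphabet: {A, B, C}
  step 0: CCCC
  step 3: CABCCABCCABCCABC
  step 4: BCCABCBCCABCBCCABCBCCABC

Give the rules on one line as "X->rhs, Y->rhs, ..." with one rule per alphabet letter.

  step 3 ⇒ step 4: CABCCABCCABCCABC ⇒ BC·C·A·BC·BC·C·A·BC·BC·C·A·BC·BC·C·A·BC
    A ↦ C
    B ↦ A
    C ↦ BC

A->C, B->A, C->BC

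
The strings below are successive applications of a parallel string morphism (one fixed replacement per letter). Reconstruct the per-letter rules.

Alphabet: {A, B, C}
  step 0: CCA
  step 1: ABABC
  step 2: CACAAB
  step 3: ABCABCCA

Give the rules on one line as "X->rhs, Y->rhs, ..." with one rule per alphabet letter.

A->C, B->A, C->AB

  step 2 ⇒ step 3: CACAAB ⇒ AB·C·AB·C·C·A
    A ↦ C
    B ↦ A
    C ↦ AB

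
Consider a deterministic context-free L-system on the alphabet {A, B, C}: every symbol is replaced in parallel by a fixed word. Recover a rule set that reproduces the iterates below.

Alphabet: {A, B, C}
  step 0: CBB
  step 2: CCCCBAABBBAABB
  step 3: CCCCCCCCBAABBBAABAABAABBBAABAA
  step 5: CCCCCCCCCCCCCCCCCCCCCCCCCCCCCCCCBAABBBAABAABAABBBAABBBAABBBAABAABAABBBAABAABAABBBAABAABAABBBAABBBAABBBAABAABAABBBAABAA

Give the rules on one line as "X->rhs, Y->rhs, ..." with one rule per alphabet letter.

  step 2 ⇒ step 3: CCCCBAABBBAABB ⇒ CC·CC·CC·CC·BAA·B·B·BAA·BAA·BAA·B·B·BAA·BAA
    A ↦ B
    B ↦ BAA
    C ↦ CC

A->B, B->BAA, C->CC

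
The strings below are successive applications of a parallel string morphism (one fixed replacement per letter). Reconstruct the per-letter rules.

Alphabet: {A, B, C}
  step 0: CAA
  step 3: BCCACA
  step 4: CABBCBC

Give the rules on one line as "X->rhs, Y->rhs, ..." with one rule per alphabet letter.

A->C, B->CA, C->B

  step 3 ⇒ step 4: BCCACA ⇒ CA·B·B·C·B·C
    A ↦ C
    B ↦ CA
    C ↦ B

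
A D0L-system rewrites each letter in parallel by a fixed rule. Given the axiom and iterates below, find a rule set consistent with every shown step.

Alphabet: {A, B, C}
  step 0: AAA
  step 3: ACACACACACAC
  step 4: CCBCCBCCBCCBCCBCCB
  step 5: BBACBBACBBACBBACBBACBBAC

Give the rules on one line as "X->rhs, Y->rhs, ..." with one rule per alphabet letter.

A->CC, B->AC, C->B

  step 4 ⇒ step 5: CCBCCBCCBCCBCCBCCB ⇒ B·B·AC·B·B·AC·B·B·AC·B·B·AC·B·B·AC·B·B·AC
    B ↦ AC
    C ↦ B
  step 3 ⇒ step 4: ACACACACACAC ⇒ CC·B·CC·B·CC·B·CC·B·CC·B·CC·B
    A ↦ CC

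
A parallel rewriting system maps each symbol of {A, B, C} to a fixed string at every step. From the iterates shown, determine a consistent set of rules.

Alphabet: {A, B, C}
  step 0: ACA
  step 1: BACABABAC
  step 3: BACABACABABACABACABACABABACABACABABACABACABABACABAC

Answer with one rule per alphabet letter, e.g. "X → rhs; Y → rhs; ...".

  step 0 ⇒ step 1: ACA ⇒ BAC·ABA·BAC
    A ↦ BAC
    C ↦ ABA
    B ↦ A  (constrained at step 1)

A->BAC, B->A, C->ABA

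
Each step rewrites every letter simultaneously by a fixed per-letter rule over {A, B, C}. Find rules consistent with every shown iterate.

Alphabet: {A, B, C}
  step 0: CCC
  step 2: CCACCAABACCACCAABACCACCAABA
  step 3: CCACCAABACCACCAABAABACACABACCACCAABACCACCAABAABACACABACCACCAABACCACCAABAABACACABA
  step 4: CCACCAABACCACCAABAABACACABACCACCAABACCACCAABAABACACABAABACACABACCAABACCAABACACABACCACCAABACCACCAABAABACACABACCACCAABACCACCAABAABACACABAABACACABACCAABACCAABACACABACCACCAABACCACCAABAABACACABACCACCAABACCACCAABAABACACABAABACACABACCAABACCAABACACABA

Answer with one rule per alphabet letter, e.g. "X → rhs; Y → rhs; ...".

A->ABA, B->CAC, C->CCA

  step 3 ⇒ step 4: CCACCAABACCACCAABAABACACABACCACCAABACCACCAABAABACACABACCACCAABACCACCAABAABACACABA ⇒ CCA·CCA·ABA·CCA·CCA·ABA·ABA·CAC·ABA·CCA·CCA·ABA·CCA·CCA·ABA·ABA·CAC·ABA·ABA·CAC·ABA·CCA·ABA·CCA·ABA·CAC·ABA·CCA·CCA·ABA·CCA·CCA·ABA·ABA·CAC·ABA·CCA·CCA·ABA·CCA·CCA·ABA·ABA·CAC·ABA·ABA·CAC·ABA·CCA·ABA·CCA·ABA·CAC·ABA·CCA·CCA·ABA·CCA·CCA·ABA·ABA·CAC·ABA·CCA·CCA·ABA·CCA·CCA·ABA·ABA·CAC·ABA·ABA·CAC·ABA·CCA·ABA·CCA·ABA·CAC·ABA
    A ↦ ABA
    B ↦ CAC
    C ↦ CCA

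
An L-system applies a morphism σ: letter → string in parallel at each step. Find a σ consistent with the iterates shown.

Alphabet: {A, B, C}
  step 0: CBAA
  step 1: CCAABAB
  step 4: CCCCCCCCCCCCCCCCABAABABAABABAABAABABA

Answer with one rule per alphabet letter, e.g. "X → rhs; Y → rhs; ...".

  step 0 ⇒ step 1: CBAA ⇒ CC·A·AB·AB
    A ↦ AB
    B ↦ A
    C ↦ CC

A->AB, B->A, C->CC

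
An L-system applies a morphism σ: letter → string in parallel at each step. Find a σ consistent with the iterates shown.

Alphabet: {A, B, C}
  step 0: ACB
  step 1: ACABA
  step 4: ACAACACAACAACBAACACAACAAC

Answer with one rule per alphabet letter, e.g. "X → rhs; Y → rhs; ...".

  step 0 ⇒ step 1: ACB ⇒ AC·A·BA
    A ↦ AC
    B ↦ BA
    C ↦ A

A->AC, B->BA, C->A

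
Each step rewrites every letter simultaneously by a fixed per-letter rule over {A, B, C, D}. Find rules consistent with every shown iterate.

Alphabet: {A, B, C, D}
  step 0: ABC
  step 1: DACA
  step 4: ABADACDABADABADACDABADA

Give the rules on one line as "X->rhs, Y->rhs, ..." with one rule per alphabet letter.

A->DA, B->C, C->A, D->BA

  step 0 ⇒ step 1: ABC ⇒ DA·C·A
    A ↦ DA
    B ↦ C
    C ↦ A
    D ↦ BA  (constrained at step 1)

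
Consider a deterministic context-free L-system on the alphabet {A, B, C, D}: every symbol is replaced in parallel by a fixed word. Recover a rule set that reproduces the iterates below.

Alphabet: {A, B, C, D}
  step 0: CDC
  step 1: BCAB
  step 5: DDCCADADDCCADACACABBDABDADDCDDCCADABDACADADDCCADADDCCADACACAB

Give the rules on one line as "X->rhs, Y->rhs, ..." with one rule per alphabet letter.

  step 0 ⇒ step 1: CDC ⇒ B·CA·B
    C ↦ B
    D ↦ CA
    A ↦ DA  (constrained at step 1)
    B ↦ DDC  (constrained at step 1)

A->DA, B->DDC, C->B, D->CA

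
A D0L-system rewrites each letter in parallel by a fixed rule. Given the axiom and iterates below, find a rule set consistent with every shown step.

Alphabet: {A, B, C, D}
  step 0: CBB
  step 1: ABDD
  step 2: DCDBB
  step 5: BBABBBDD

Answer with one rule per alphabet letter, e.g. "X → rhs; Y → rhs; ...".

  step 1 ⇒ step 2: ABDD ⇒ DC·D·B·B
    A ↦ DC
    B ↦ D
    D ↦ B
  step 0 ⇒ step 1: CBB ⇒ AB·D·D
    C ↦ AB

A->DC, B->D, C->AB, D->B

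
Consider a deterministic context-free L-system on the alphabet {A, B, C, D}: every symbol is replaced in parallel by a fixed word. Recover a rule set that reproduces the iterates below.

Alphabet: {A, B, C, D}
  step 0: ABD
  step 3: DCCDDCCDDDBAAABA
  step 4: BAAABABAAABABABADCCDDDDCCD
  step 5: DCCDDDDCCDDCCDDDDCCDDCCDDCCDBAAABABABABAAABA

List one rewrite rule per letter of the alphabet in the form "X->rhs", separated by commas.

  step 4 ⇒ step 5: BAAABABAAABABABADCCDDDDCCD ⇒ DCC·D·D·D·DCC·D·DCC·D·D·D·DCC·D·DCC·D·DCC·D·BA·A·A·BA·BA·BA·BA·A·A·BA
    A ↦ D
    B ↦ DCC
    C ↦ A
    D ↦ BA

A->D, B->DCC, C->A, D->BA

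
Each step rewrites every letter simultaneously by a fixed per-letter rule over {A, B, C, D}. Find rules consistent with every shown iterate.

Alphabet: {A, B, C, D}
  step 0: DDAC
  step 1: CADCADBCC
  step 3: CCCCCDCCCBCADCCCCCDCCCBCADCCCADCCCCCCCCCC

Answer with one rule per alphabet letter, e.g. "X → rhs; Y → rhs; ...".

  step 0 ⇒ step 1: DDAC ⇒ CAD·CAD·B·CC
    A ↦ B
    C ↦ CC
    D ↦ CAD
    B ↦ CDC  (constrained at step 1)

A->B, B->CDC, C->CC, D->CAD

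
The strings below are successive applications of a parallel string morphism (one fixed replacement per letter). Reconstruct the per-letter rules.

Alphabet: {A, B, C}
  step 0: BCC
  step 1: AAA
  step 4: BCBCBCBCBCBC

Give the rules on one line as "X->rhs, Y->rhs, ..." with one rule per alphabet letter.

  step 0 ⇒ step 1: BCC ⇒ A·A·A
    B ↦ A
    C ↦ A
    A ↦ BC  (constrained at step 1)

A->BC, B->A, C->A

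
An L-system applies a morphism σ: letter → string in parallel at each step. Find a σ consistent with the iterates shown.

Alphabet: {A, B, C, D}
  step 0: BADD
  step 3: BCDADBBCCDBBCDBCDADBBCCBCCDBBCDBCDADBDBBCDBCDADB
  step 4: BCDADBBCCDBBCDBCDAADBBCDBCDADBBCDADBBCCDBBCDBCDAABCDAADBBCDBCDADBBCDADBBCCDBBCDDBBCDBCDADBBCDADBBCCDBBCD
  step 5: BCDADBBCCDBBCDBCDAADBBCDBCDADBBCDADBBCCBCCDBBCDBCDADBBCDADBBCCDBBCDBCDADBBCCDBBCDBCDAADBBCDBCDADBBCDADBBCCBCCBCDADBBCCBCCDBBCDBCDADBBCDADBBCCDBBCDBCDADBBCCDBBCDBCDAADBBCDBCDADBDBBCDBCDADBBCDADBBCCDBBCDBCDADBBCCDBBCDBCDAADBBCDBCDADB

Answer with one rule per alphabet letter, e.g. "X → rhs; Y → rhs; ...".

  step 4 ⇒ step 5: BCDADBBCCDBBCDBCDAADBBCDBCDADBBCDADBBCCDBBCDBCDAABCDAADBBCDBCDADBBCDADBBCCDBBCDDBBCDBCDADBBCDADBBCCDBBCD ⇒ BCD·A·DB·BCC·DB·BCD·BCD·A·A·DB·BCD·BCD·A·DB·BCD·A·DB·BCC·BCC·DB·BCD·BCD·A·DB·BCD·A·DB·BCC·DB·BCD·BCD·A·DB·BCC·DB·BCD·BCD·A·A·DB·BCD·BCD·A·DB·BCD·A·DB·BCC·BCC·BCD·A·DB·BCC·BCC·DB·BCD·BCD·A·DB·BCD·A·DB·BCC·DB·BCD·BCD·A·DB·BCC·DB·BCD·BCD·A·A·DB·BCD·BCD·A·DB·DB·BCD·BCD·A·DB·BCD·A·DB·BCC·DB·BCD·BCD·A·DB·BCC·DB·BCD·BCD·A·A·DB·BCD·BCD·A·DB
    A ↦ BCC
    B ↦ BCD
    C ↦ A
    D ↦ DB

A->BCC, B->BCD, C->A, D->DB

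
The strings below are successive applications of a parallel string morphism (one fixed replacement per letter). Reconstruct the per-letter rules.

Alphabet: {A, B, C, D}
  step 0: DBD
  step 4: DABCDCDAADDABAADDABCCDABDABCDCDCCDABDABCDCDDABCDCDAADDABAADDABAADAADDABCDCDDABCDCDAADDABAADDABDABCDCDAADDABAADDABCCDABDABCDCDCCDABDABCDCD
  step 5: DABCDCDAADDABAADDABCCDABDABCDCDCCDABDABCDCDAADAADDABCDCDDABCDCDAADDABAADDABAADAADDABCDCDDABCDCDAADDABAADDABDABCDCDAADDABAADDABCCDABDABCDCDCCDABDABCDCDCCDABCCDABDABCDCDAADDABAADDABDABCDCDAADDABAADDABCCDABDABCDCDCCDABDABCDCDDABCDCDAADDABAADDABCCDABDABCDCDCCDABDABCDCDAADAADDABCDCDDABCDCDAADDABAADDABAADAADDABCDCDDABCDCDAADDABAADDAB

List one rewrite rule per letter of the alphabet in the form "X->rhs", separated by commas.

  step 4 ⇒ step 5: DABCDCDAADDABAADDABCCDABDABCDCDCCDABDABCDCDDABCDCDAADDABAADDABAADAADDABCDCDDABCDCDAADDABAADDABDABCDCDAADDABAADDABCCDABDABCDCDCCDABDABCDCD ⇒ DAB·C·DCD·AAD·DAB·AAD·DAB·C·C·DAB·DAB·C·DCD·C·C·DAB·DAB·C·DCD·AAD·AAD·DAB·C·DCD·DAB·C·DCD·AAD·DAB·AAD·DAB·AAD·AAD·DAB·C·DCD·DAB·C·DCD·AAD·DAB·AAD·DAB·DAB·C·DCD·AAD·DAB·AAD·DAB·C·C·DAB·DAB·C·DCD·C·C·DAB·DAB·C·DCD·C·C·DAB·C·C·DAB·DAB·C·DCD·AAD·DAB·AAD·DAB·DAB·C·DCD·AAD·DAB·AAD·DAB·C·C·DAB·DAB·C·DCD·C·C·DAB·DAB·C·DCD·DAB·C·DCD·AAD·DAB·AAD·DAB·C·C·DAB·DAB·C·DCD·C·C·DAB·DAB·C·DCD·AAD·AAD·DAB·C·DCD·DAB·C·DCD·AAD·DAB·AAD·DAB·AAD·AAD·DAB·C·DCD·DAB·C·DCD·AAD·DAB·AAD·DAB
    A ↦ C
    B ↦ DCD
    C ↦ AAD
    D ↦ DAB

A->C, B->DCD, C->AAD, D->DAB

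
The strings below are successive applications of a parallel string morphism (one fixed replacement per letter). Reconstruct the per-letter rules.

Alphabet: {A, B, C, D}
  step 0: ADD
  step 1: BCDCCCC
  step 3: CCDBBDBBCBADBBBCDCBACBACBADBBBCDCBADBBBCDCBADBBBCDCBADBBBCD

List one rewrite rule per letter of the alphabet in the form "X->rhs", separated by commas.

A->BCD, B->DBB, C->CBA, D->CC

  step 0 ⇒ step 1: ADD ⇒ BCD·CC·CC
    A ↦ BCD
    D ↦ CC
    B ↦ DBB  (constrained at step 1)
    C ↦ CBA  (constrained at step 1)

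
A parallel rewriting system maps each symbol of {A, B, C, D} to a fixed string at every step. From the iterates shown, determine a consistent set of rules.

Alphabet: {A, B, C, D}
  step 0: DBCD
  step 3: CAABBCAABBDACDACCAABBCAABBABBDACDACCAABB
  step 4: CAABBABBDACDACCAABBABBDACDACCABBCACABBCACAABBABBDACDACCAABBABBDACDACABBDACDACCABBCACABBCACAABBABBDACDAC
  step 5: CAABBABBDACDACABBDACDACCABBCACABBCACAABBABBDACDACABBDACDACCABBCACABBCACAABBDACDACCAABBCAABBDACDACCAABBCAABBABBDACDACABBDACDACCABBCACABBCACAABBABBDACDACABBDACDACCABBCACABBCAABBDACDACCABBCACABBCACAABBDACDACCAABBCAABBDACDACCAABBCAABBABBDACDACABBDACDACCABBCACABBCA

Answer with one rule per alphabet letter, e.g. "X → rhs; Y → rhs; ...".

A->ABB, B->DAC, C->CA, D->C

  step 4 ⇒ step 5: CAABBABBDACDACCAABBABBDACDACCABBCACABBCACAABBABBDACDACCAABBABBDACDACABBDACDACCABBCACABBCACAABBABBDACDAC ⇒ CA·ABB·ABB·DAC·DAC·ABB·DAC·DAC·C·ABB·CA·C·ABB·CA·CA·ABB·ABB·DAC·DAC·ABB·DAC·DAC·C·ABB·CA·C·ABB·CA·CA·ABB·DAC·DAC·CA·ABB·CA·ABB·DAC·DAC·CA·ABB·CA·ABB·ABB·DAC·DAC·ABB·DAC·DAC·C·ABB·CA·C·ABB·CA·CA·ABB·ABB·DAC·DAC·ABB·DAC·DAC·C·ABB·CA·C·ABB·CA·ABB·DAC·DAC·C·ABB·CA·C·ABB·CA·CA·ABB·DAC·DAC·CA·ABB·CA·ABB·DAC·DAC·CA·ABB·CA·ABB·ABB·DAC·DAC·ABB·DAC·DAC·C·ABB·CA·C·ABB·CA
    A ↦ ABB
    B ↦ DAC
    C ↦ CA
    D ↦ C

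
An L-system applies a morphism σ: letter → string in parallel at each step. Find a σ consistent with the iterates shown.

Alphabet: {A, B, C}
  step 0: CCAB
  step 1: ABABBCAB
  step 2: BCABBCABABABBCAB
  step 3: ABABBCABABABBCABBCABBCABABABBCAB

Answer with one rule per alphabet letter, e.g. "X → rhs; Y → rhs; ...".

A->BC, B->AB, C->AB

  step 2 ⇒ step 3: BCABBCABABABBCAB ⇒ AB·AB·BC·AB·AB·AB·BC·AB·BC·AB·BC·AB·AB·AB·BC·AB
    A ↦ BC
    B ↦ AB
    C ↦ AB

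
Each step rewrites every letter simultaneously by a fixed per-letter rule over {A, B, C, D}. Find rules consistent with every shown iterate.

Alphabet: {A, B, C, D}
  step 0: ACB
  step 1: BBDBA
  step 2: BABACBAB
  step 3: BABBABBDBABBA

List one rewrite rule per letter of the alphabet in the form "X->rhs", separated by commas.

A->B, B->BA, C->BD, D->C

  step 2 ⇒ step 3: BABACBAB ⇒ BA·B·BA·B·BD·BA·B·BA
    A ↦ B
    B ↦ BA
    C ↦ BD
  step 1 ⇒ step 2: BBDBA ⇒ BA·BA·C·BA·B
    D ↦ C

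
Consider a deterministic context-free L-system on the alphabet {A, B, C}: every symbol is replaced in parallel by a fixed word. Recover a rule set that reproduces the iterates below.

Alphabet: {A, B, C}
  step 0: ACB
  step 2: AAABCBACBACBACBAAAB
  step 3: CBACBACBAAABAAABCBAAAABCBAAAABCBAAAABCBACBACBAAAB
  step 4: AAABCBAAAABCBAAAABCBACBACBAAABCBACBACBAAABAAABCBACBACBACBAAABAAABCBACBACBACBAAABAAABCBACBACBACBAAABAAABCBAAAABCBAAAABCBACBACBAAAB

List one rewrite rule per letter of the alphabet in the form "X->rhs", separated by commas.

A->CBA, B->AAB, C->A

  step 3 ⇒ step 4: CBACBACBAAABAAABCBAAAABCBAAAABCBAAAABCBACBACBAAAB ⇒ A·AAB·CBA·A·AAB·CBA·A·AAB·CBA·CBA·CBA·AAB·CBA·CBA·CBA·AAB·A·AAB·CBA·CBA·CBA·CBA·AAB·A·AAB·CBA·CBA·CBA·CBA·AAB·A·AAB·CBA·CBA·CBA·CBA·AAB·A·AAB·CBA·A·AAB·CBA·A·AAB·CBA·CBA·CBA·AAB
    A ↦ CBA
    B ↦ AAB
    C ↦ A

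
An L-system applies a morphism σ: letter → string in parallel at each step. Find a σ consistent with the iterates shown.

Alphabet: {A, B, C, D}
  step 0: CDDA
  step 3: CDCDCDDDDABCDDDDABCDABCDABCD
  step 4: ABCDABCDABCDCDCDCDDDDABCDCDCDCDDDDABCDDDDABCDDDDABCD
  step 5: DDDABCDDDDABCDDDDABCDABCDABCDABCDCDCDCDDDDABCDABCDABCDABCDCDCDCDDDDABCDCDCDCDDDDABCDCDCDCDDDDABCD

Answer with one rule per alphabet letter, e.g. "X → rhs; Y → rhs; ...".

A->DD, B->D, C->AB, D->CD

  step 4 ⇒ step 5: ABCDABCDABCDCDCDCDDDDABCDCDCDCDDDDABCDDDDABCDDDDABCD ⇒ DD·D·AB·CD·DD·D·AB·CD·DD·D·AB·CD·AB·CD·AB·CD·AB·CD·CD·CD·CD·DD·D·AB·CD·AB·CD·AB·CD·AB·CD·CD·CD·CD·DD·D·AB·CD·CD·CD·CD·DD·D·AB·CD·CD·CD·CD·DD·D·AB·CD
    A ↦ DD
    B ↦ D
    C ↦ AB
    D ↦ CD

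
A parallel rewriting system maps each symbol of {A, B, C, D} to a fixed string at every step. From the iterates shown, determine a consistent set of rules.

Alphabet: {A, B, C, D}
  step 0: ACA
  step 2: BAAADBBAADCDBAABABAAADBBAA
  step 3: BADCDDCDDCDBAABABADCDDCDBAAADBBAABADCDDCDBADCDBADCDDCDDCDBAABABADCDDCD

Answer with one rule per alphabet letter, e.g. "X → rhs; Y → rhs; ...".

  step 2 ⇒ step 3: BAAADBBAADCDBAABABAAADBBAA ⇒ BA·DCD·DCD·DCD·BAA·BA·BA·DCD·DCD·BAA·ADB·BAA·BA·DCD·DCD·BA·DCD·BA·DCD·DCD·DCD·BAA·BA·BA·DCD·DCD
    A ↦ DCD
    B ↦ BA
    C ↦ ADB
    D ↦ BAA

A->DCD, B->BA, C->ADB, D->BAA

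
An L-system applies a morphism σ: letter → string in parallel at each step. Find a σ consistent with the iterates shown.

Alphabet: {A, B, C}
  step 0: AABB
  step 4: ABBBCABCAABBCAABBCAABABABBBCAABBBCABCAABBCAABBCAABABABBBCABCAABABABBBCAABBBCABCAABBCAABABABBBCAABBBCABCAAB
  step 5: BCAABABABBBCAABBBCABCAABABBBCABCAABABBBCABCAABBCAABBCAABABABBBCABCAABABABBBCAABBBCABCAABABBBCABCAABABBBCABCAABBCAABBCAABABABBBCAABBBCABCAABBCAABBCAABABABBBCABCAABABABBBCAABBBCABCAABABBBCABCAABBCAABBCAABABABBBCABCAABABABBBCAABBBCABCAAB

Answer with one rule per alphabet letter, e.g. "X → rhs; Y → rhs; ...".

A->BCA, B->AB, C->B

  step 4 ⇒ step 5: ABBBCABCAABBCAABBCAABABABBBCAABBBCABCAABBCAABBCAABABABBBCABCAABABABBBCAABBBCABCAABBCAABABABBBCAABBBCABCAAB ⇒ BCA·AB·AB·AB·B·BCA·AB·B·BCA·BCA·AB·AB·B·BCA·BCA·AB·AB·B·BCA·BCA·AB·BCA·AB·BCA·AB·AB·AB·B·BCA·BCA·AB·AB·AB·B·BCA·AB·B·BCA·BCA·AB·AB·B·BCA·BCA·AB·AB·B·BCA·BCA·AB·BCA·AB·BCA·AB·AB·AB·B·BCA·AB·B·BCA·BCA·AB·BCA·AB·BCA·AB·AB·AB·B·BCA·BCA·AB·AB·AB·B·BCA·AB·B·BCA·BCA·AB·AB·B·BCA·BCA·AB·BCA·AB·BCA·AB·AB·AB·B·BCA·BCA·AB·AB·AB·B·BCA·AB·B·BCA·BCA·AB
    A ↦ BCA
    B ↦ AB
    C ↦ B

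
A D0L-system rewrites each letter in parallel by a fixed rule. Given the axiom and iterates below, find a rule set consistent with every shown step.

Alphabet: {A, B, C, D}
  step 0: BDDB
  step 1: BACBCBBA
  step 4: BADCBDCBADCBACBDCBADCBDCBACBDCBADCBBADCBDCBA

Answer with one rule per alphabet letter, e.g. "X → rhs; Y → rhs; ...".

A->D, B->BA, C->DC, D->CB

  step 0 ⇒ step 1: BDDB ⇒ BA·CB·CB·BA
    B ↦ BA
    D ↦ CB
    A ↦ D  (constrained at step 1)
    C ↦ DC  (constrained at step 1)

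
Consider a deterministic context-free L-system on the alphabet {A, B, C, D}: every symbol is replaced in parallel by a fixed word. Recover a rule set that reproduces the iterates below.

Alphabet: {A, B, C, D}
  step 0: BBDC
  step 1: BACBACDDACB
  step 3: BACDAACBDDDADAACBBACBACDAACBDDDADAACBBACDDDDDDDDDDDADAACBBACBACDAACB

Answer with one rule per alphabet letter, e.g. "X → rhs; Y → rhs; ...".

  step 0 ⇒ step 1: BBDC ⇒ BAC·BAC·DD·ACB
    B ↦ BAC
    C ↦ ACB
    D ↦ DD
    A ↦ DA  (constrained at step 1)

A->DA, B->BAC, C->ACB, D->DD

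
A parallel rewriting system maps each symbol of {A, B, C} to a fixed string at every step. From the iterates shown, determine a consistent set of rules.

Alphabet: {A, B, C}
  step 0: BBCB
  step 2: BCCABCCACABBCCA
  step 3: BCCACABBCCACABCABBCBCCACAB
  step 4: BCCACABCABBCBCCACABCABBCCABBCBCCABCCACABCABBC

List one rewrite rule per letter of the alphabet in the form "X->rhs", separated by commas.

  step 3 ⇒ step 4: BCCACABBCCACABCABBCBCCACAB ⇒ BC·CA·CA·B·CA·B·BC·BC·CA·CA·B·CA·B·BC·CA·B·BC·BC·CA·BC·CA·CA·B·CA·B·BC
    A ↦ B
    B ↦ BC
    C ↦ CA

A->B, B->BC, C->CA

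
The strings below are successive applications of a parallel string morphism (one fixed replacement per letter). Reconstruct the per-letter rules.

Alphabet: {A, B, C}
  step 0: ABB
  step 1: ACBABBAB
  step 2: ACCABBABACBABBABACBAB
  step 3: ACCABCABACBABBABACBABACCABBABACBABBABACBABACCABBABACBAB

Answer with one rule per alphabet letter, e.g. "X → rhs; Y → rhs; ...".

A->AC, B->BAB, C->CAB

  step 2 ⇒ step 3: ACCABBABACBABBABACBAB ⇒ AC·CAB·CAB·AC·BAB·BAB·AC·BAB·AC·CAB·BAB·AC·BAB·BAB·AC·BAB·AC·CAB·BAB·AC·BAB
    A ↦ AC
    B ↦ BAB
    C ↦ CAB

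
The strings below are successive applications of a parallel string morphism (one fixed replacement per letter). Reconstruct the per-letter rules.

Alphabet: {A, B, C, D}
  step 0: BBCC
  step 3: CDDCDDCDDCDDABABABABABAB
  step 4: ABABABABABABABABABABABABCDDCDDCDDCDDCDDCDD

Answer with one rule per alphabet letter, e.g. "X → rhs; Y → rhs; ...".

  step 3 ⇒ step 4: CDDCDDCDDCDDABABABABABAB ⇒ AB·AB·AB·AB·AB·AB·AB·AB·AB·AB·AB·AB·C·DD·C·DD·C·DD·C·DD·C·DD·C·DD
    A ↦ C
    B ↦ DD
    C ↦ AB
    D ↦ AB

A->C, B->DD, C->AB, D->AB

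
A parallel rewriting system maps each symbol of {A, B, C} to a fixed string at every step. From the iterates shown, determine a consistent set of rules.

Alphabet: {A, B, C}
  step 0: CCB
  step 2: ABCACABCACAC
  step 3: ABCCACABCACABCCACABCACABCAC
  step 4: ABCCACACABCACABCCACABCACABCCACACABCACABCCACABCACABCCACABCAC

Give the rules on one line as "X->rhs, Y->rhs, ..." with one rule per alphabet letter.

  step 3 ⇒ step 4: ABCCACABCACABCCACABCACABCAC ⇒ ABC·C·AC·AC·ABC·AC·ABC·C·AC·ABC·AC·ABC·C·AC·AC·ABC·AC·ABC·C·AC·ABC·AC·ABC·C·AC·ABC·AC
    A ↦ ABC
    B ↦ C
    C ↦ AC

A->ABC, B->C, C->AC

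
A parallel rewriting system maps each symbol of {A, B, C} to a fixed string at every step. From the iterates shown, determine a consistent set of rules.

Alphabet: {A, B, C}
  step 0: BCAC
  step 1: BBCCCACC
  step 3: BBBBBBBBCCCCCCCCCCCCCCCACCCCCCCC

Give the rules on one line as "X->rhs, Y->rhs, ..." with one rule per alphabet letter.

A->CA, B->BB, C->CC

  step 0 ⇒ step 1: BCAC ⇒ BB·CC·CA·CC
    A ↦ CA
    B ↦ BB
    C ↦ CC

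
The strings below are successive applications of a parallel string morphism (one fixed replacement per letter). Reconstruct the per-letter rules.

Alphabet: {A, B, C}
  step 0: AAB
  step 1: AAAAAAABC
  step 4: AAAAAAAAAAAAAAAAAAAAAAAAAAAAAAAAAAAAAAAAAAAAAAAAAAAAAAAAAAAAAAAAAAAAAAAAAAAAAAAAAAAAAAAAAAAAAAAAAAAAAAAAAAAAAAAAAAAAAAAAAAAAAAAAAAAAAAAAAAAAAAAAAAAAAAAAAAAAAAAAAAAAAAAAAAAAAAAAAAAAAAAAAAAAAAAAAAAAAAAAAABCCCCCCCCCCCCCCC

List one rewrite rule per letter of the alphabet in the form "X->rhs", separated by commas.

A->AAA, B->ABC, C->CC

  step 0 ⇒ step 1: AAB ⇒ AAA·AAA·ABC
    A ↦ AAA
    B ↦ ABC
    C ↦ CC  (constrained at step 1)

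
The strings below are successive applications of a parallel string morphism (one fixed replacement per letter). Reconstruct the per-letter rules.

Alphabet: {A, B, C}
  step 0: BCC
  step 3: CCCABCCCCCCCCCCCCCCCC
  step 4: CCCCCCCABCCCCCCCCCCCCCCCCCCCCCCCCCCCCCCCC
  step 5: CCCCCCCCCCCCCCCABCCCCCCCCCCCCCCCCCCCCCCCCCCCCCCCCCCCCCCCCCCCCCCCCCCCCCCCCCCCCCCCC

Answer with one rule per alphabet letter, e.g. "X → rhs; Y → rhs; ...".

  step 4 ⇒ step 5: CCCCCCCABCCCCCCCCCCCCCCCCCCCCCCCCCCCCCCCC ⇒ CC·CC·CC·CC·CC·CC·CC·C·AB·CC·CC·CC·CC·CC·CC·CC·CC·CC·CC·CC·CC·CC·CC·CC·CC·CC·CC·CC·CC·CC·CC·CC·CC·CC·CC·CC·CC·CC·CC·CC·CC
    A ↦ C
    B ↦ AB
    C ↦ CC

A->C, B->AB, C->CC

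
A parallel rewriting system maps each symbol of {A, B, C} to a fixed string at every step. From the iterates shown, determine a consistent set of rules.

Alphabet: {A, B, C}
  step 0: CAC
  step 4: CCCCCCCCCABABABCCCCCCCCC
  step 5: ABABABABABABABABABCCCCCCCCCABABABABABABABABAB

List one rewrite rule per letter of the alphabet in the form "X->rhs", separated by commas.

A->C, B->CC, C->AB

  step 4 ⇒ step 5: CCCCCCCCCABABABCCCCCCCCC ⇒ AB·AB·AB·AB·AB·AB·AB·AB·AB·C·CC·C·CC·C·CC·AB·AB·AB·AB·AB·AB·AB·AB·AB
    A ↦ C
    B ↦ CC
    C ↦ AB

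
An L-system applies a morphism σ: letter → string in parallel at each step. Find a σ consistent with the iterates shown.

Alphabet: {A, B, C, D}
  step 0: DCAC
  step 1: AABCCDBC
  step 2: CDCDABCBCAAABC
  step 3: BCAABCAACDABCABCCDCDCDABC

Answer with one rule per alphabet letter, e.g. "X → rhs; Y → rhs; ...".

  step 2 ⇒ step 3: CDCDABCBCAAABC ⇒ BC·AA·BC·AA·CD·A·BC·A·BC·CD·CD·CD·A·BC
    A ↦ CD
    B ↦ A
    C ↦ BC
    D ↦ AA

A->CD, B->A, C->BC, D->AA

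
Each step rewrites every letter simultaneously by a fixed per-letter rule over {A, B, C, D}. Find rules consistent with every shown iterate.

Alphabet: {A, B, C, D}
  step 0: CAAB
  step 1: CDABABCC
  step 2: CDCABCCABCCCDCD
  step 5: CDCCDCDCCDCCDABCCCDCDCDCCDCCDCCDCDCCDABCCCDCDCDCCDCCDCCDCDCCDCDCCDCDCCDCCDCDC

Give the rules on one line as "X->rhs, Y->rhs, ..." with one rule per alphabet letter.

A->AB, B->CC, C->CD, D->C

  step 1 ⇒ step 2: CDABABCC ⇒ CD·C·AB·CC·AB·CC·CD·CD
    A ↦ AB
    B ↦ CC
    C ↦ CD
    D ↦ C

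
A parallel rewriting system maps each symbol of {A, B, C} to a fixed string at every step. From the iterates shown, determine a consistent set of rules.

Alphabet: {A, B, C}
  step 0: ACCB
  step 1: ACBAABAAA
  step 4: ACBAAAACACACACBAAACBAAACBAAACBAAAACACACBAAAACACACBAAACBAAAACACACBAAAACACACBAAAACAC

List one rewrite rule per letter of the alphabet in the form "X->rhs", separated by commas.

A->AC, B->A, C->BAA

  step 0 ⇒ step 1: ACCB ⇒ AC·BAA·BAA·A
    A ↦ AC
    B ↦ A
    C ↦ BAA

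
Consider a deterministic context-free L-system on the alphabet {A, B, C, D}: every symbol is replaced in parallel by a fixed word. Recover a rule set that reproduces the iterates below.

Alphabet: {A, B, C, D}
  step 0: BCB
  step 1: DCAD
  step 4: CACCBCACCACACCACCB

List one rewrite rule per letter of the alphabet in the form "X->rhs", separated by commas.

  step 0 ⇒ step 1: BCB ⇒ D·CA·D
    B ↦ D
    C ↦ CA
    A ↦ C  (constrained at step 1)
    D ↦ CB  (constrained at step 1)

A->C, B->D, C->CA, D->CB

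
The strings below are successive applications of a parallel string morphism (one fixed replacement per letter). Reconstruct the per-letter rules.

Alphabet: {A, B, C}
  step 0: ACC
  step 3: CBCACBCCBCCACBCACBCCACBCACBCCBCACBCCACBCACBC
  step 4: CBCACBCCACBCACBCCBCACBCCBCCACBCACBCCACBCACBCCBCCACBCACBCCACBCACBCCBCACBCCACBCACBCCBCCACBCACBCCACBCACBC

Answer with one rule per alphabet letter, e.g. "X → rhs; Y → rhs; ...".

A->CA, B->A, C->CBC

  step 3 ⇒ step 4: CBCACBCCBCCACBCACBCCACBCACBCCBCACBCCACBCACBC ⇒ CBC·A·CBC·CA·CBC·A·CBC·CBC·A·CBC·CBC·CA·CBC·A·CBC·CA·CBC·A·CBC·CBC·CA·CBC·A·CBC·CA·CBC·A·CBC·CBC·A·CBC·CA·CBC·A·CBC·CBC·CA·CBC·A·CBC·CA·CBC·A·CBC
    A ↦ CA
    B ↦ A
    C ↦ CBC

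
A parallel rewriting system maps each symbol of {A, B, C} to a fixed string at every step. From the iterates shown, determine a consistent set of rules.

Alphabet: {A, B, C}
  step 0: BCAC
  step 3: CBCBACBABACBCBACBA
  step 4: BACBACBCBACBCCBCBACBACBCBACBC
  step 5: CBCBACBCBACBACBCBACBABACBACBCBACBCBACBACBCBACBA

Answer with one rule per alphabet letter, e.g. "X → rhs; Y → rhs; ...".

A->BC, B->C, C->BA

  step 4 ⇒ step 5: BACBACBCBACBCCBCBACBACBCBACBC ⇒ C·BC·BA·C·BC·BA·C·BA·C·BC·BA·C·BA·BA·C·BA·C·BC·BA·C·BC·BA·C·BA·C·BC·BA·C·BA
    A ↦ BC
    B ↦ C
    C ↦ BA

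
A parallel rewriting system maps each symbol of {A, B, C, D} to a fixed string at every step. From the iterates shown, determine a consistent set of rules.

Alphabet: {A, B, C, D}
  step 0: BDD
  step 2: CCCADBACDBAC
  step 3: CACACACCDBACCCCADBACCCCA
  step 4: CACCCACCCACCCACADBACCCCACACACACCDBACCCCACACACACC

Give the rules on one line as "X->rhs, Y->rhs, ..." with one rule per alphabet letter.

A->CC, B->AC, C->CA, D->DB

  step 3 ⇒ step 4: CACACACCDBACCCCADBACCCCA ⇒ CA·CC·CA·CC·CA·CC·CA·CA·DB·AC·CC·CA·CA·CA·CA·CC·DB·AC·CC·CA·CA·CA·CA·CC
    A ↦ CC
    B ↦ AC
    C ↦ CA
    D ↦ DB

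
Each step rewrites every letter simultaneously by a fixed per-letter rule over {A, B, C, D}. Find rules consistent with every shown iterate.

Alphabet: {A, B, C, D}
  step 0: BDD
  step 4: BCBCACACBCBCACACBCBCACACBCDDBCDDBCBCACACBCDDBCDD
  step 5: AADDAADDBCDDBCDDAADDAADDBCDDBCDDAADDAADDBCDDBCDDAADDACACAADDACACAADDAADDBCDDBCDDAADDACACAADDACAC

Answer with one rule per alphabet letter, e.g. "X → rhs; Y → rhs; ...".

A->BC, B->AA, C->DD, D->AC

  step 4 ⇒ step 5: BCBCACACBCBCACACBCBCACACBCDDBCDDBCBCACACBCDDBCDD ⇒ AA·DD·AA·DD·BC·DD·BC·DD·AA·DD·AA·DD·BC·DD·BC·DD·AA·DD·AA·DD·BC·DD·BC·DD·AA·DD·AC·AC·AA·DD·AC·AC·AA·DD·AA·DD·BC·DD·BC·DD·AA·DD·AC·AC·AA·DD·AC·AC
    A ↦ BC
    B ↦ AA
    C ↦ DD
    D ↦ AC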